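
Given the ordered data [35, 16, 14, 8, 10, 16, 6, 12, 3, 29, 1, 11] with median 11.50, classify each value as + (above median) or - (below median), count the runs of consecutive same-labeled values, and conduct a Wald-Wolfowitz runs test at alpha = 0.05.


Step 1: Compute median = 11.50; label A = above, B = below.
Labels in order: AAABBABABABB  (n_A = 6, n_B = 6)
Step 2: Count runs R = 8.
Step 3: Under H0 (random ordering), E[R] = 2*n_A*n_B/(n_A+n_B) + 1 = 2*6*6/12 + 1 = 7.0000.
        Var[R] = 2*n_A*n_B*(2*n_A*n_B - n_A - n_B) / ((n_A+n_B)^2 * (n_A+n_B-1)) = 4320/1584 = 2.7273.
        SD[R] = 1.6514.
Step 4: Continuity-corrected z = (R - 0.5 - E[R]) / SD[R] = (8 - 0.5 - 7.0000) / 1.6514 = 0.3028.
Step 5: Two-sided p-value via normal approximation = 2*(1 - Phi(|z|)) = 0.762069.
Step 6: alpha = 0.05. fail to reject H0.

R = 8, z = 0.3028, p = 0.762069, fail to reject H0.


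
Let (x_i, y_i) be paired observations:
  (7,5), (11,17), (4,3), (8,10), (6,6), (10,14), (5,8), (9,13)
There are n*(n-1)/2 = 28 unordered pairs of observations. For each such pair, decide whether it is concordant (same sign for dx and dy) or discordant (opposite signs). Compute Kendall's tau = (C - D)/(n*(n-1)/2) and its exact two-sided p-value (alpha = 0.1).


Step 1: Enumerate the 28 unordered pairs (i,j) with i<j and classify each by sign(x_j-x_i) * sign(y_j-y_i).
  (1,2):dx=+4,dy=+12->C; (1,3):dx=-3,dy=-2->C; (1,4):dx=+1,dy=+5->C; (1,5):dx=-1,dy=+1->D
  (1,6):dx=+3,dy=+9->C; (1,7):dx=-2,dy=+3->D; (1,8):dx=+2,dy=+8->C; (2,3):dx=-7,dy=-14->C
  (2,4):dx=-3,dy=-7->C; (2,5):dx=-5,dy=-11->C; (2,6):dx=-1,dy=-3->C; (2,7):dx=-6,dy=-9->C
  (2,8):dx=-2,dy=-4->C; (3,4):dx=+4,dy=+7->C; (3,5):dx=+2,dy=+3->C; (3,6):dx=+6,dy=+11->C
  (3,7):dx=+1,dy=+5->C; (3,8):dx=+5,dy=+10->C; (4,5):dx=-2,dy=-4->C; (4,6):dx=+2,dy=+4->C
  (4,7):dx=-3,dy=-2->C; (4,8):dx=+1,dy=+3->C; (5,6):dx=+4,dy=+8->C; (5,7):dx=-1,dy=+2->D
  (5,8):dx=+3,dy=+7->C; (6,7):dx=-5,dy=-6->C; (6,8):dx=-1,dy=-1->C; (7,8):dx=+4,dy=+5->C
Step 2: C = 25, D = 3, total pairs = 28.
Step 3: tau = (C - D)/(n(n-1)/2) = (25 - 3)/28 = 0.785714.
Step 4: Exact two-sided p-value (enumerate n! = 40320 permutations of y under H0): p = 0.005506.
Step 5: alpha = 0.1. reject H0.

tau_b = 0.7857 (C=25, D=3), p = 0.005506, reject H0.


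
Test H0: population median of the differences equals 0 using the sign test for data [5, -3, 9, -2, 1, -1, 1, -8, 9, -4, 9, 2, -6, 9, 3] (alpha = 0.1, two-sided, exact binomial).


Step 1: Discard zero differences. Original n = 15; n_eff = number of nonzero differences = 15.
Nonzero differences (with sign): +5, -3, +9, -2, +1, -1, +1, -8, +9, -4, +9, +2, -6, +9, +3
Step 2: Count signs: positive = 9, negative = 6.
Step 3: Under H0: P(positive) = 0.5, so the number of positives S ~ Bin(15, 0.5).
Step 4: Two-sided exact p-value = sum of Bin(15,0.5) probabilities at or below the observed probability = 0.607239.
Step 5: alpha = 0.1. fail to reject H0.

n_eff = 15, pos = 9, neg = 6, p = 0.607239, fail to reject H0.


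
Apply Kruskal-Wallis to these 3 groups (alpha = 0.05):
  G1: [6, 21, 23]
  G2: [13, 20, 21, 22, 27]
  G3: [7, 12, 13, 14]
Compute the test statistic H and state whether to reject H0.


Step 1: Combine all N = 12 observations and assign midranks.
sorted (value, group, rank): (6,G1,1), (7,G3,2), (12,G3,3), (13,G2,4.5), (13,G3,4.5), (14,G3,6), (20,G2,7), (21,G1,8.5), (21,G2,8.5), (22,G2,10), (23,G1,11), (27,G2,12)
Step 2: Sum ranks within each group.
R_1 = 20.5 (n_1 = 3)
R_2 = 42 (n_2 = 5)
R_3 = 15.5 (n_3 = 4)
Step 3: H = 12/(N(N+1)) * sum(R_i^2/n_i) - 3(N+1)
     = 12/(12*13) * (20.5^2/3 + 42^2/5 + 15.5^2/4) - 3*13
     = 0.076923 * 552.946 - 39
     = 3.534295.
Step 4: Ties present; correction factor C = 1 - 12/(12^3 - 12) = 0.993007. Corrected H = 3.534295 / 0.993007 = 3.559184.
Step 5: Under H0, H ~ chi^2(2); p-value = 0.168707.
Step 6: alpha = 0.05. fail to reject H0.

H = 3.5592, df = 2, p = 0.168707, fail to reject H0.


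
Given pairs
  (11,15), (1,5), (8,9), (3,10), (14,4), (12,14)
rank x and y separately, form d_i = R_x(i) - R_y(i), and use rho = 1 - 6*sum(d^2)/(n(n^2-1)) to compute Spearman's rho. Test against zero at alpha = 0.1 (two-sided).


Step 1: Rank x and y separately (midranks; no ties here).
rank(x): 11->4, 1->1, 8->3, 3->2, 14->6, 12->5
rank(y): 15->6, 5->2, 9->3, 10->4, 4->1, 14->5
Step 2: d_i = R_x(i) - R_y(i); compute d_i^2.
  (4-6)^2=4, (1-2)^2=1, (3-3)^2=0, (2-4)^2=4, (6-1)^2=25, (5-5)^2=0
sum(d^2) = 34.
Step 3: rho = 1 - 6*34 / (6*(6^2 - 1)) = 1 - 204/210 = 0.028571.
Step 4: Under H0, t = rho * sqrt((n-2)/(1-rho^2)) = 0.0572 ~ t(4).
Step 5: Two-sided p-value from the t-distribution with 4 df = 0.957155.
Step 6: alpha = 0.1. fail to reject H0.

rho = 0.0286, p = 0.957155, fail to reject H0 at alpha = 0.1.


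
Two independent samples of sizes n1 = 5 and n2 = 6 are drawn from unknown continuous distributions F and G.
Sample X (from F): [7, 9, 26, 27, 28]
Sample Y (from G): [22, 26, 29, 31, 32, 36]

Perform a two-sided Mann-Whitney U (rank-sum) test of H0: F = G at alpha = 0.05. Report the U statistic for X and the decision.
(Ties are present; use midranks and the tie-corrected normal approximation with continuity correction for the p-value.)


Step 1: Combine and sort all 11 observations; assign midranks.
sorted (value, group): (7,X), (9,X), (22,Y), (26,X), (26,Y), (27,X), (28,X), (29,Y), (31,Y), (32,Y), (36,Y)
ranks: 7->1, 9->2, 22->3, 26->4.5, 26->4.5, 27->6, 28->7, 29->8, 31->9, 32->10, 36->11
Step 2: Rank sum for X: R1 = 1 + 2 + 4.5 + 6 + 7 = 20.5.
Step 3: U_X = R1 - n1(n1+1)/2 = 20.5 - 5*6/2 = 20.5 - 15 = 5.5.
       U_Y = n1*n2 - U_X = 30 - 5.5 = 24.5.
Step 4: Ties are present, so use the tie-corrected normal approximation (with continuity correction) for the p-value.
Step 5: p-value = 0.099576; compare to alpha = 0.05. fail to reject H0.

U_X = 5.5, p = 0.099576, fail to reject H0 at alpha = 0.05.


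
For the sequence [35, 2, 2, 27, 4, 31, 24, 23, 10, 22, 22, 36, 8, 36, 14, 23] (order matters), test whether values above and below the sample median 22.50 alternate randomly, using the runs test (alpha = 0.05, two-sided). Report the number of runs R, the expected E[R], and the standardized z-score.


Step 1: Compute median = 22.50; label A = above, B = below.
Labels in order: ABBABAAABBBABABA  (n_A = 8, n_B = 8)
Step 2: Count runs R = 11.
Step 3: Under H0 (random ordering), E[R] = 2*n_A*n_B/(n_A+n_B) + 1 = 2*8*8/16 + 1 = 9.0000.
        Var[R] = 2*n_A*n_B*(2*n_A*n_B - n_A - n_B) / ((n_A+n_B)^2 * (n_A+n_B-1)) = 14336/3840 = 3.7333.
        SD[R] = 1.9322.
Step 4: Continuity-corrected z = (R - 0.5 - E[R]) / SD[R] = (11 - 0.5 - 9.0000) / 1.9322 = 0.7763.
Step 5: Two-sided p-value via normal approximation = 2*(1 - Phi(|z|)) = 0.437558.
Step 6: alpha = 0.05. fail to reject H0.

R = 11, z = 0.7763, p = 0.437558, fail to reject H0.


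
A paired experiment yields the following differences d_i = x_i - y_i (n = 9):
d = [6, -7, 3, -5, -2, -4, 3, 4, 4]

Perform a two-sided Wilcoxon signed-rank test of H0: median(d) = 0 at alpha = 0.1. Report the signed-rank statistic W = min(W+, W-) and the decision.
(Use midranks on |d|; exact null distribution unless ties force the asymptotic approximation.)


Step 1: Drop any zero differences (none here) and take |d_i|.
|d| = [6, 7, 3, 5, 2, 4, 3, 4, 4]
Step 2: Midrank |d_i| (ties get averaged ranks).
ranks: |6|->8, |7|->9, |3|->2.5, |5|->7, |2|->1, |4|->5, |3|->2.5, |4|->5, |4|->5
Step 3: Attach original signs; sum ranks with positive sign and with negative sign.
W+ = 8 + 2.5 + 2.5 + 5 + 5 = 23
W- = 9 + 7 + 1 + 5 = 22
(Check: W+ + W- = 45 should equal n(n+1)/2 = 45.)
Step 4: Test statistic W = min(W+, W-) = 22.
Step 5: Ties in |d|, so use the tie-corrected normal approximation.
        E[W] = n(n+1)/4 = 9*10/4 = 22.5.
        Tie groups: |d|=3 (t=2), |d|=4 (t=3); sum(t^3 - t) = 30.
        Var[W] = n(n+1)(2n+1)/24 - sum(t^3-t)/48 = 1710/24 - 30/48 = 70.625.
        z = (W - E[W]) / sqrt(Var[W]) = (22 - 22.5) / 8.4039 = -0.0595.
        Two-sided p = 2*Phi(z) = 0.952557.
Step 6: alpha = 0.1. fail to reject H0.

W+ = 23, W- = 22, W = min = 22, p = 0.952557, fail to reject H0.


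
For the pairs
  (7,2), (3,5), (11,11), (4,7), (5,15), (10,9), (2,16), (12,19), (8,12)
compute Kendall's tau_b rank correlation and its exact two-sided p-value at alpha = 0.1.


Step 1: Enumerate the 36 unordered pairs (i,j) with i<j and classify each by sign(x_j-x_i) * sign(y_j-y_i).
  (1,2):dx=-4,dy=+3->D; (1,3):dx=+4,dy=+9->C; (1,4):dx=-3,dy=+5->D; (1,5):dx=-2,dy=+13->D
  (1,6):dx=+3,dy=+7->C; (1,7):dx=-5,dy=+14->D; (1,8):dx=+5,dy=+17->C; (1,9):dx=+1,dy=+10->C
  (2,3):dx=+8,dy=+6->C; (2,4):dx=+1,dy=+2->C; (2,5):dx=+2,dy=+10->C; (2,6):dx=+7,dy=+4->C
  (2,7):dx=-1,dy=+11->D; (2,8):dx=+9,dy=+14->C; (2,9):dx=+5,dy=+7->C; (3,4):dx=-7,dy=-4->C
  (3,5):dx=-6,dy=+4->D; (3,6):dx=-1,dy=-2->C; (3,7):dx=-9,dy=+5->D; (3,8):dx=+1,dy=+8->C
  (3,9):dx=-3,dy=+1->D; (4,5):dx=+1,dy=+8->C; (4,6):dx=+6,dy=+2->C; (4,7):dx=-2,dy=+9->D
  (4,8):dx=+8,dy=+12->C; (4,9):dx=+4,dy=+5->C; (5,6):dx=+5,dy=-6->D; (5,7):dx=-3,dy=+1->D
  (5,8):dx=+7,dy=+4->C; (5,9):dx=+3,dy=-3->D; (6,7):dx=-8,dy=+7->D; (6,8):dx=+2,dy=+10->C
  (6,9):dx=-2,dy=+3->D; (7,8):dx=+10,dy=+3->C; (7,9):dx=+6,dy=-4->D; (8,9):dx=-4,dy=-7->C
Step 2: C = 21, D = 15, total pairs = 36.
Step 3: tau = (C - D)/(n(n-1)/2) = (21 - 15)/36 = 0.166667.
Step 4: Exact two-sided p-value (enumerate n! = 362880 permutations of y under H0): p = 0.612202.
Step 5: alpha = 0.1. fail to reject H0.

tau_b = 0.1667 (C=21, D=15), p = 0.612202, fail to reject H0.


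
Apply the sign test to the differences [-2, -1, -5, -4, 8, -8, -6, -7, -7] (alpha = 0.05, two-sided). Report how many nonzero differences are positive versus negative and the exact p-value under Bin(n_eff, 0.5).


Step 1: Discard zero differences. Original n = 9; n_eff = number of nonzero differences = 9.
Nonzero differences (with sign): -2, -1, -5, -4, +8, -8, -6, -7, -7
Step 2: Count signs: positive = 1, negative = 8.
Step 3: Under H0: P(positive) = 0.5, so the number of positives S ~ Bin(9, 0.5).
Step 4: Two-sided exact p-value = sum of Bin(9,0.5) probabilities at or below the observed probability = 0.039062.
Step 5: alpha = 0.05. reject H0.

n_eff = 9, pos = 1, neg = 8, p = 0.039062, reject H0.


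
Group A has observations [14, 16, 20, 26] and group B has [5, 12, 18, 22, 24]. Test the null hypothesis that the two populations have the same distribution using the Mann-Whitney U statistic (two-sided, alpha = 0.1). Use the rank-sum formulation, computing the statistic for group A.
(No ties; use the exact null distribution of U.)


Step 1: Combine and sort all 9 observations; assign midranks.
sorted (value, group): (5,Y), (12,Y), (14,X), (16,X), (18,Y), (20,X), (22,Y), (24,Y), (26,X)
ranks: 5->1, 12->2, 14->3, 16->4, 18->5, 20->6, 22->7, 24->8, 26->9
Step 2: Rank sum for X: R1 = 3 + 4 + 6 + 9 = 22.
Step 3: U_X = R1 - n1(n1+1)/2 = 22 - 4*5/2 = 22 - 10 = 12.
       U_Y = n1*n2 - U_X = 20 - 12 = 8.
Step 4: No ties, so the exact null distribution of U (based on enumerating the C(9,4) = 126 equally likely rank assignments) gives the two-sided p-value.
Step 5: p-value = 0.730159; compare to alpha = 0.1. fail to reject H0.

U_X = 12, p = 0.730159, fail to reject H0 at alpha = 0.1.


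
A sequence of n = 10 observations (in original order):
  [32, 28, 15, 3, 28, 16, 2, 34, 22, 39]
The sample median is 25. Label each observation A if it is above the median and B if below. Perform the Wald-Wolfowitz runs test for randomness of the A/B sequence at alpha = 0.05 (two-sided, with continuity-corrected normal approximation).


Step 1: Compute median = 25; label A = above, B = below.
Labels in order: AABBABBABA  (n_A = 5, n_B = 5)
Step 2: Count runs R = 7.
Step 3: Under H0 (random ordering), E[R] = 2*n_A*n_B/(n_A+n_B) + 1 = 2*5*5/10 + 1 = 6.0000.
        Var[R] = 2*n_A*n_B*(2*n_A*n_B - n_A - n_B) / ((n_A+n_B)^2 * (n_A+n_B-1)) = 2000/900 = 2.2222.
        SD[R] = 1.4907.
Step 4: Continuity-corrected z = (R - 0.5 - E[R]) / SD[R] = (7 - 0.5 - 6.0000) / 1.4907 = 0.3354.
Step 5: Two-sided p-value via normal approximation = 2*(1 - Phi(|z|)) = 0.737316.
Step 6: alpha = 0.05. fail to reject H0.

R = 7, z = 0.3354, p = 0.737316, fail to reject H0.


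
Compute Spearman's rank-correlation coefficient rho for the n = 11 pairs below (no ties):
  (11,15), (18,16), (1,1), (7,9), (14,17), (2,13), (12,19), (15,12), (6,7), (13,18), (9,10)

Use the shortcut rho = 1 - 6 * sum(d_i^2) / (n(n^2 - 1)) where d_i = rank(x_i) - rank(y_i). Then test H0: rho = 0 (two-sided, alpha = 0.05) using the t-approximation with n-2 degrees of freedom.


Step 1: Rank x and y separately (midranks; no ties here).
rank(x): 11->6, 18->11, 1->1, 7->4, 14->9, 2->2, 12->7, 15->10, 6->3, 13->8, 9->5
rank(y): 15->7, 16->8, 1->1, 9->3, 17->9, 13->6, 19->11, 12->5, 7->2, 18->10, 10->4
Step 2: d_i = R_x(i) - R_y(i); compute d_i^2.
  (6-7)^2=1, (11-8)^2=9, (1-1)^2=0, (4-3)^2=1, (9-9)^2=0, (2-6)^2=16, (7-11)^2=16, (10-5)^2=25, (3-2)^2=1, (8-10)^2=4, (5-4)^2=1
sum(d^2) = 74.
Step 3: rho = 1 - 6*74 / (11*(11^2 - 1)) = 1 - 444/1320 = 0.663636.
Step 4: Under H0, t = rho * sqrt((n-2)/(1-rho^2)) = 2.6614 ~ t(9).
Step 5: Two-sided p-value from the t-distribution with 9 df = 0.025984.
Step 6: alpha = 0.05. reject H0.

rho = 0.6636, p = 0.025984, reject H0 at alpha = 0.05.


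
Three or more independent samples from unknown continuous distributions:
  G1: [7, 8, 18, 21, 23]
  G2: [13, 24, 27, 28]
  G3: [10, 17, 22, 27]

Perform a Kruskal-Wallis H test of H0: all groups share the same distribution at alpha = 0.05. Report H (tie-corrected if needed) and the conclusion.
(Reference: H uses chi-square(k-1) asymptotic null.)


Step 1: Combine all N = 13 observations and assign midranks.
sorted (value, group, rank): (7,G1,1), (8,G1,2), (10,G3,3), (13,G2,4), (17,G3,5), (18,G1,6), (21,G1,7), (22,G3,8), (23,G1,9), (24,G2,10), (27,G2,11.5), (27,G3,11.5), (28,G2,13)
Step 2: Sum ranks within each group.
R_1 = 25 (n_1 = 5)
R_2 = 38.5 (n_2 = 4)
R_3 = 27.5 (n_3 = 4)
Step 3: H = 12/(N(N+1)) * sum(R_i^2/n_i) - 3(N+1)
     = 12/(13*14) * (25^2/5 + 38.5^2/4 + 27.5^2/4) - 3*14
     = 0.065934 * 684.625 - 42
     = 3.140110.
Step 4: Ties present; correction factor C = 1 - 6/(13^3 - 13) = 0.997253. Corrected H = 3.140110 / 0.997253 = 3.148760.
Step 5: Under H0, H ~ chi^2(2); p-value = 0.207136.
Step 6: alpha = 0.05. fail to reject H0.

H = 3.1488, df = 2, p = 0.207136, fail to reject H0.


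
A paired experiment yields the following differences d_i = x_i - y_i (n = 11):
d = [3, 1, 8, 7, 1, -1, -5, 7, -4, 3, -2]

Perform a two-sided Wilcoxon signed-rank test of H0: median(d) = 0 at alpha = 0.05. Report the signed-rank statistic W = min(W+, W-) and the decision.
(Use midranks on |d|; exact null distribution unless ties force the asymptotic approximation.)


Step 1: Drop any zero differences (none here) and take |d_i|.
|d| = [3, 1, 8, 7, 1, 1, 5, 7, 4, 3, 2]
Step 2: Midrank |d_i| (ties get averaged ranks).
ranks: |3|->5.5, |1|->2, |8|->11, |7|->9.5, |1|->2, |1|->2, |5|->8, |7|->9.5, |4|->7, |3|->5.5, |2|->4
Step 3: Attach original signs; sum ranks with positive sign and with negative sign.
W+ = 5.5 + 2 + 11 + 9.5 + 2 + 9.5 + 5.5 = 45
W- = 2 + 8 + 7 + 4 = 21
(Check: W+ + W- = 66 should equal n(n+1)/2 = 66.)
Step 4: Test statistic W = min(W+, W-) = 21.
Step 5: Ties in |d|, so use the tie-corrected normal approximation.
        E[W] = n(n+1)/4 = 11*12/4 = 33.
        Tie groups: |d|=1 (t=3), |d|=3 (t=2), |d|=7 (t=2); sum(t^3 - t) = 36.
        Var[W] = n(n+1)(2n+1)/24 - sum(t^3-t)/48 = 3036/24 - 36/48 = 125.75.
        z = (W - E[W]) / sqrt(Var[W]) = (21 - 33) / 11.2138 = -1.0701.
        Two-sided p = 2*Phi(z) = 0.284571.
Step 6: alpha = 0.05. fail to reject H0.

W+ = 45, W- = 21, W = min = 21, p = 0.284571, fail to reject H0.


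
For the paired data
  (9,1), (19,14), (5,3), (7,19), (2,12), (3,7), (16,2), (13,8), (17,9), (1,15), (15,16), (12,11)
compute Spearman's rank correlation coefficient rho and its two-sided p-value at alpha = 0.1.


Step 1: Rank x and y separately (midranks; no ties here).
rank(x): 9->6, 19->12, 5->4, 7->5, 2->2, 3->3, 16->10, 13->8, 17->11, 1->1, 15->9, 12->7
rank(y): 1->1, 14->9, 3->3, 19->12, 12->8, 7->4, 2->2, 8->5, 9->6, 15->10, 16->11, 11->7
Step 2: d_i = R_x(i) - R_y(i); compute d_i^2.
  (6-1)^2=25, (12-9)^2=9, (4-3)^2=1, (5-12)^2=49, (2-8)^2=36, (3-4)^2=1, (10-2)^2=64, (8-5)^2=9, (11-6)^2=25, (1-10)^2=81, (9-11)^2=4, (7-7)^2=0
sum(d^2) = 304.
Step 3: rho = 1 - 6*304 / (12*(12^2 - 1)) = 1 - 1824/1716 = -0.062937.
Step 4: Under H0, t = rho * sqrt((n-2)/(1-rho^2)) = -0.1994 ~ t(10).
Step 5: Two-sided p-value from the t-distribution with 10 df = 0.845931.
Step 6: alpha = 0.1. fail to reject H0.

rho = -0.0629, p = 0.845931, fail to reject H0 at alpha = 0.1.


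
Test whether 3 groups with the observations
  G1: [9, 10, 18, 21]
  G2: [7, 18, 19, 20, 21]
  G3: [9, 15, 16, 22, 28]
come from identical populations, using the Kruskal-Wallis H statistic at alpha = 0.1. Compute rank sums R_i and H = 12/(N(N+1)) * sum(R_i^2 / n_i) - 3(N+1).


Step 1: Combine all N = 14 observations and assign midranks.
sorted (value, group, rank): (7,G2,1), (9,G1,2.5), (9,G3,2.5), (10,G1,4), (15,G3,5), (16,G3,6), (18,G1,7.5), (18,G2,7.5), (19,G2,9), (20,G2,10), (21,G1,11.5), (21,G2,11.5), (22,G3,13), (28,G3,14)
Step 2: Sum ranks within each group.
R_1 = 25.5 (n_1 = 4)
R_2 = 39 (n_2 = 5)
R_3 = 40.5 (n_3 = 5)
Step 3: H = 12/(N(N+1)) * sum(R_i^2/n_i) - 3(N+1)
     = 12/(14*15) * (25.5^2/4 + 39^2/5 + 40.5^2/5) - 3*15
     = 0.057143 * 794.812 - 45
     = 0.417857.
Step 4: Ties present; correction factor C = 1 - 18/(14^3 - 14) = 0.993407. Corrected H = 0.417857 / 0.993407 = 0.420631.
Step 5: Under H0, H ~ chi^2(2); p-value = 0.810329.
Step 6: alpha = 0.1. fail to reject H0.

H = 0.4206, df = 2, p = 0.810329, fail to reject H0.


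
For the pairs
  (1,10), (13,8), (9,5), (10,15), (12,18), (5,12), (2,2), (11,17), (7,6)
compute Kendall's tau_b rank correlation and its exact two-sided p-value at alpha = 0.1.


Step 1: Enumerate the 36 unordered pairs (i,j) with i<j and classify each by sign(x_j-x_i) * sign(y_j-y_i).
  (1,2):dx=+12,dy=-2->D; (1,3):dx=+8,dy=-5->D; (1,4):dx=+9,dy=+5->C; (1,5):dx=+11,dy=+8->C
  (1,6):dx=+4,dy=+2->C; (1,7):dx=+1,dy=-8->D; (1,8):dx=+10,dy=+7->C; (1,9):dx=+6,dy=-4->D
  (2,3):dx=-4,dy=-3->C; (2,4):dx=-3,dy=+7->D; (2,5):dx=-1,dy=+10->D; (2,6):dx=-8,dy=+4->D
  (2,7):dx=-11,dy=-6->C; (2,8):dx=-2,dy=+9->D; (2,9):dx=-6,dy=-2->C; (3,4):dx=+1,dy=+10->C
  (3,5):dx=+3,dy=+13->C; (3,6):dx=-4,dy=+7->D; (3,7):dx=-7,dy=-3->C; (3,8):dx=+2,dy=+12->C
  (3,9):dx=-2,dy=+1->D; (4,5):dx=+2,dy=+3->C; (4,6):dx=-5,dy=-3->C; (4,7):dx=-8,dy=-13->C
  (4,8):dx=+1,dy=+2->C; (4,9):dx=-3,dy=-9->C; (5,6):dx=-7,dy=-6->C; (5,7):dx=-10,dy=-16->C
  (5,8):dx=-1,dy=-1->C; (5,9):dx=-5,dy=-12->C; (6,7):dx=-3,dy=-10->C; (6,8):dx=+6,dy=+5->C
  (6,9):dx=+2,dy=-6->D; (7,8):dx=+9,dy=+15->C; (7,9):dx=+5,dy=+4->C; (8,9):dx=-4,dy=-11->C
Step 2: C = 25, D = 11, total pairs = 36.
Step 3: tau = (C - D)/(n(n-1)/2) = (25 - 11)/36 = 0.388889.
Step 4: Exact two-sided p-value (enumerate n! = 362880 permutations of y under H0): p = 0.180181.
Step 5: alpha = 0.1. fail to reject H0.

tau_b = 0.3889 (C=25, D=11), p = 0.180181, fail to reject H0.


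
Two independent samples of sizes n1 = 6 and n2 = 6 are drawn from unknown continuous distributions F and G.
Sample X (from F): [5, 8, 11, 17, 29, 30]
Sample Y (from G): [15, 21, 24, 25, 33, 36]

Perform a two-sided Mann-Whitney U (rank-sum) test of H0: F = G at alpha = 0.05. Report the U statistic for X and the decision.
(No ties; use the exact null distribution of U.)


Step 1: Combine and sort all 12 observations; assign midranks.
sorted (value, group): (5,X), (8,X), (11,X), (15,Y), (17,X), (21,Y), (24,Y), (25,Y), (29,X), (30,X), (33,Y), (36,Y)
ranks: 5->1, 8->2, 11->3, 15->4, 17->5, 21->6, 24->7, 25->8, 29->9, 30->10, 33->11, 36->12
Step 2: Rank sum for X: R1 = 1 + 2 + 3 + 5 + 9 + 10 = 30.
Step 3: U_X = R1 - n1(n1+1)/2 = 30 - 6*7/2 = 30 - 21 = 9.
       U_Y = n1*n2 - U_X = 36 - 9 = 27.
Step 4: No ties, so the exact null distribution of U (based on enumerating the C(12,6) = 924 equally likely rank assignments) gives the two-sided p-value.
Step 5: p-value = 0.179654; compare to alpha = 0.05. fail to reject H0.

U_X = 9, p = 0.179654, fail to reject H0 at alpha = 0.05.


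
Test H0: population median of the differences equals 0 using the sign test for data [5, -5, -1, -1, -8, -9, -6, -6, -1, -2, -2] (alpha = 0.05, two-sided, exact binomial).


Step 1: Discard zero differences. Original n = 11; n_eff = number of nonzero differences = 11.
Nonzero differences (with sign): +5, -5, -1, -1, -8, -9, -6, -6, -1, -2, -2
Step 2: Count signs: positive = 1, negative = 10.
Step 3: Under H0: P(positive) = 0.5, so the number of positives S ~ Bin(11, 0.5).
Step 4: Two-sided exact p-value = sum of Bin(11,0.5) probabilities at or below the observed probability = 0.011719.
Step 5: alpha = 0.05. reject H0.

n_eff = 11, pos = 1, neg = 10, p = 0.011719, reject H0.


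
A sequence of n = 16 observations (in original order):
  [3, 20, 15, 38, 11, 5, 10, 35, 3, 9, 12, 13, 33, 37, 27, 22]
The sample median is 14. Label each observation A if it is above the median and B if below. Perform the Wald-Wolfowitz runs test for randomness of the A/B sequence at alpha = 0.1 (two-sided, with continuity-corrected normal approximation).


Step 1: Compute median = 14; label A = above, B = below.
Labels in order: BAAABBBABBBBAAAA  (n_A = 8, n_B = 8)
Step 2: Count runs R = 6.
Step 3: Under H0 (random ordering), E[R] = 2*n_A*n_B/(n_A+n_B) + 1 = 2*8*8/16 + 1 = 9.0000.
        Var[R] = 2*n_A*n_B*(2*n_A*n_B - n_A - n_B) / ((n_A+n_B)^2 * (n_A+n_B-1)) = 14336/3840 = 3.7333.
        SD[R] = 1.9322.
Step 4: Continuity-corrected z = (R + 0.5 - E[R]) / SD[R] = (6 + 0.5 - 9.0000) / 1.9322 = -1.2939.
Step 5: Two-sided p-value via normal approximation = 2*(1 - Phi(|z|)) = 0.195709.
Step 6: alpha = 0.1. fail to reject H0.

R = 6, z = -1.2939, p = 0.195709, fail to reject H0.


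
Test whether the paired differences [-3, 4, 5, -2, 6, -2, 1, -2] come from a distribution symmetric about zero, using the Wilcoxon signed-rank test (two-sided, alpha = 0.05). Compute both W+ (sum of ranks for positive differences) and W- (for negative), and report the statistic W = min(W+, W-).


Step 1: Drop any zero differences (none here) and take |d_i|.
|d| = [3, 4, 5, 2, 6, 2, 1, 2]
Step 2: Midrank |d_i| (ties get averaged ranks).
ranks: |3|->5, |4|->6, |5|->7, |2|->3, |6|->8, |2|->3, |1|->1, |2|->3
Step 3: Attach original signs; sum ranks with positive sign and with negative sign.
W+ = 6 + 7 + 8 + 1 = 22
W- = 5 + 3 + 3 + 3 = 14
(Check: W+ + W- = 36 should equal n(n+1)/2 = 36.)
Step 4: Test statistic W = min(W+, W-) = 14.
Step 5: Ties in |d|, so use the tie-corrected normal approximation.
        E[W] = n(n+1)/4 = 8*9/4 = 18.
        Tie groups: |d|=2 (t=3); sum(t^3 - t) = 24.
        Var[W] = n(n+1)(2n+1)/24 - sum(t^3-t)/48 = 1224/24 - 24/48 = 50.5.
        z = (W - E[W]) / sqrt(Var[W]) = (14 - 18) / 7.1063 = -0.5629.
        Two-sided p = 2*Phi(z) = 0.573518.
Step 6: alpha = 0.05. fail to reject H0.

W+ = 22, W- = 14, W = min = 14, p = 0.573518, fail to reject H0.


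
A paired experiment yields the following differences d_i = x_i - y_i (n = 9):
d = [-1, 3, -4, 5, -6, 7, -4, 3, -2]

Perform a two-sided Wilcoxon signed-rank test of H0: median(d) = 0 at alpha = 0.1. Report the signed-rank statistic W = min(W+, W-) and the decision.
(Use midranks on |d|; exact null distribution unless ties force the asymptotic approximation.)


Step 1: Drop any zero differences (none here) and take |d_i|.
|d| = [1, 3, 4, 5, 6, 7, 4, 3, 2]
Step 2: Midrank |d_i| (ties get averaged ranks).
ranks: |1|->1, |3|->3.5, |4|->5.5, |5|->7, |6|->8, |7|->9, |4|->5.5, |3|->3.5, |2|->2
Step 3: Attach original signs; sum ranks with positive sign and with negative sign.
W+ = 3.5 + 7 + 9 + 3.5 = 23
W- = 1 + 5.5 + 8 + 5.5 + 2 = 22
(Check: W+ + W- = 45 should equal n(n+1)/2 = 45.)
Step 4: Test statistic W = min(W+, W-) = 22.
Step 5: Ties in |d|, so use the tie-corrected normal approximation.
        E[W] = n(n+1)/4 = 9*10/4 = 22.5.
        Tie groups: |d|=3 (t=2), |d|=4 (t=2); sum(t^3 - t) = 12.
        Var[W] = n(n+1)(2n+1)/24 - sum(t^3-t)/48 = 1710/24 - 12/48 = 71.
        z = (W - E[W]) / sqrt(Var[W]) = (22 - 22.5) / 8.4261 = -0.0593.
        Two-sided p = 2*Phi(z) = 0.952682.
Step 6: alpha = 0.1. fail to reject H0.

W+ = 23, W- = 22, W = min = 22, p = 0.952682, fail to reject H0.


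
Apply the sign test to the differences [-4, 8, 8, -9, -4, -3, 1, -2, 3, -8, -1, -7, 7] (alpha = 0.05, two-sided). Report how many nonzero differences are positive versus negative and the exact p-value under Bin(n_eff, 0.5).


Step 1: Discard zero differences. Original n = 13; n_eff = number of nonzero differences = 13.
Nonzero differences (with sign): -4, +8, +8, -9, -4, -3, +1, -2, +3, -8, -1, -7, +7
Step 2: Count signs: positive = 5, negative = 8.
Step 3: Under H0: P(positive) = 0.5, so the number of positives S ~ Bin(13, 0.5).
Step 4: Two-sided exact p-value = sum of Bin(13,0.5) probabilities at or below the observed probability = 0.581055.
Step 5: alpha = 0.05. fail to reject H0.

n_eff = 13, pos = 5, neg = 8, p = 0.581055, fail to reject H0.


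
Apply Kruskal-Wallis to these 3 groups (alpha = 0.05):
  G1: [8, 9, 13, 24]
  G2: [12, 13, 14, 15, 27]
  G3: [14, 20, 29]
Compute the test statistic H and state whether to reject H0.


Step 1: Combine all N = 12 observations and assign midranks.
sorted (value, group, rank): (8,G1,1), (9,G1,2), (12,G2,3), (13,G1,4.5), (13,G2,4.5), (14,G2,6.5), (14,G3,6.5), (15,G2,8), (20,G3,9), (24,G1,10), (27,G2,11), (29,G3,12)
Step 2: Sum ranks within each group.
R_1 = 17.5 (n_1 = 4)
R_2 = 33 (n_2 = 5)
R_3 = 27.5 (n_3 = 3)
Step 3: H = 12/(N(N+1)) * sum(R_i^2/n_i) - 3(N+1)
     = 12/(12*13) * (17.5^2/4 + 33^2/5 + 27.5^2/3) - 3*13
     = 0.076923 * 546.446 - 39
     = 3.034295.
Step 4: Ties present; correction factor C = 1 - 12/(12^3 - 12) = 0.993007. Corrected H = 3.034295 / 0.993007 = 3.055663.
Step 5: Under H0, H ~ chi^2(2); p-value = 0.217006.
Step 6: alpha = 0.05. fail to reject H0.

H = 3.0557, df = 2, p = 0.217006, fail to reject H0.


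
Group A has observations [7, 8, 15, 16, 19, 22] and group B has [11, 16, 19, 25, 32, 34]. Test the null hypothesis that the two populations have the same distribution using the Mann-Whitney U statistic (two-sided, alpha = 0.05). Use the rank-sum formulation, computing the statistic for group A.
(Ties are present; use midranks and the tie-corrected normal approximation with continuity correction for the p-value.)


Step 1: Combine and sort all 12 observations; assign midranks.
sorted (value, group): (7,X), (8,X), (11,Y), (15,X), (16,X), (16,Y), (19,X), (19,Y), (22,X), (25,Y), (32,Y), (34,Y)
ranks: 7->1, 8->2, 11->3, 15->4, 16->5.5, 16->5.5, 19->7.5, 19->7.5, 22->9, 25->10, 32->11, 34->12
Step 2: Rank sum for X: R1 = 1 + 2 + 4 + 5.5 + 7.5 + 9 = 29.
Step 3: U_X = R1 - n1(n1+1)/2 = 29 - 6*7/2 = 29 - 21 = 8.
       U_Y = n1*n2 - U_X = 36 - 8 = 28.
Step 4: Ties are present, so use the tie-corrected normal approximation (with continuity correction) for the p-value.
Step 5: p-value = 0.126869; compare to alpha = 0.05. fail to reject H0.

U_X = 8, p = 0.126869, fail to reject H0 at alpha = 0.05.


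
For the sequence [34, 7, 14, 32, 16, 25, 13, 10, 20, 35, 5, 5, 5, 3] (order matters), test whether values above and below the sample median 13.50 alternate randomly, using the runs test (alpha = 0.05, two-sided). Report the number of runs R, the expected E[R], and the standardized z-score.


Step 1: Compute median = 13.50; label A = above, B = below.
Labels in order: ABAAAABBAABBBB  (n_A = 7, n_B = 7)
Step 2: Count runs R = 6.
Step 3: Under H0 (random ordering), E[R] = 2*n_A*n_B/(n_A+n_B) + 1 = 2*7*7/14 + 1 = 8.0000.
        Var[R] = 2*n_A*n_B*(2*n_A*n_B - n_A - n_B) / ((n_A+n_B)^2 * (n_A+n_B-1)) = 8232/2548 = 3.2308.
        SD[R] = 1.7974.
Step 4: Continuity-corrected z = (R + 0.5 - E[R]) / SD[R] = (6 + 0.5 - 8.0000) / 1.7974 = -0.8345.
Step 5: Two-sided p-value via normal approximation = 2*(1 - Phi(|z|)) = 0.403986.
Step 6: alpha = 0.05. fail to reject H0.

R = 6, z = -0.8345, p = 0.403986, fail to reject H0.


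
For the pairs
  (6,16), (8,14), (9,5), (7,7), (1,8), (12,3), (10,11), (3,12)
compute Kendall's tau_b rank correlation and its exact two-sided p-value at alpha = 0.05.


Step 1: Enumerate the 28 unordered pairs (i,j) with i<j and classify each by sign(x_j-x_i) * sign(y_j-y_i).
  (1,2):dx=+2,dy=-2->D; (1,3):dx=+3,dy=-11->D; (1,4):dx=+1,dy=-9->D; (1,5):dx=-5,dy=-8->C
  (1,6):dx=+6,dy=-13->D; (1,7):dx=+4,dy=-5->D; (1,8):dx=-3,dy=-4->C; (2,3):dx=+1,dy=-9->D
  (2,4):dx=-1,dy=-7->C; (2,5):dx=-7,dy=-6->C; (2,6):dx=+4,dy=-11->D; (2,7):dx=+2,dy=-3->D
  (2,8):dx=-5,dy=-2->C; (3,4):dx=-2,dy=+2->D; (3,5):dx=-8,dy=+3->D; (3,6):dx=+3,dy=-2->D
  (3,7):dx=+1,dy=+6->C; (3,8):dx=-6,dy=+7->D; (4,5):dx=-6,dy=+1->D; (4,6):dx=+5,dy=-4->D
  (4,7):dx=+3,dy=+4->C; (4,8):dx=-4,dy=+5->D; (5,6):dx=+11,dy=-5->D; (5,7):dx=+9,dy=+3->C
  (5,8):dx=+2,dy=+4->C; (6,7):dx=-2,dy=+8->D; (6,8):dx=-9,dy=+9->D; (7,8):dx=-7,dy=+1->D
Step 2: C = 9, D = 19, total pairs = 28.
Step 3: tau = (C - D)/(n(n-1)/2) = (9 - 19)/28 = -0.357143.
Step 4: Exact two-sided p-value (enumerate n! = 40320 permutations of y under H0): p = 0.275099.
Step 5: alpha = 0.05. fail to reject H0.

tau_b = -0.3571 (C=9, D=19), p = 0.275099, fail to reject H0.


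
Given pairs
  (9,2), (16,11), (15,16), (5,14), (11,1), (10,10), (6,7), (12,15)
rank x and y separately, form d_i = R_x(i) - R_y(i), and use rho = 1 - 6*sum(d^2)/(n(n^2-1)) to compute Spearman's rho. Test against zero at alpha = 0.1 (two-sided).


Step 1: Rank x and y separately (midranks; no ties here).
rank(x): 9->3, 16->8, 15->7, 5->1, 11->5, 10->4, 6->2, 12->6
rank(y): 2->2, 11->5, 16->8, 14->6, 1->1, 10->4, 7->3, 15->7
Step 2: d_i = R_x(i) - R_y(i); compute d_i^2.
  (3-2)^2=1, (8-5)^2=9, (7-8)^2=1, (1-6)^2=25, (5-1)^2=16, (4-4)^2=0, (2-3)^2=1, (6-7)^2=1
sum(d^2) = 54.
Step 3: rho = 1 - 6*54 / (8*(8^2 - 1)) = 1 - 324/504 = 0.357143.
Step 4: Under H0, t = rho * sqrt((n-2)/(1-rho^2)) = 0.9366 ~ t(6).
Step 5: Two-sided p-value from the t-distribution with 6 df = 0.385121.
Step 6: alpha = 0.1. fail to reject H0.

rho = 0.3571, p = 0.385121, fail to reject H0 at alpha = 0.1.


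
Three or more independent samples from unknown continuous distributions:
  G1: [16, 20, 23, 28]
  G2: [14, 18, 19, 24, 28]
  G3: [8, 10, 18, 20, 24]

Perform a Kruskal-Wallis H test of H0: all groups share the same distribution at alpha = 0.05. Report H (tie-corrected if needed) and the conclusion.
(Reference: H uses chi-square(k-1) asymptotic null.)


Step 1: Combine all N = 14 observations and assign midranks.
sorted (value, group, rank): (8,G3,1), (10,G3,2), (14,G2,3), (16,G1,4), (18,G2,5.5), (18,G3,5.5), (19,G2,7), (20,G1,8.5), (20,G3,8.5), (23,G1,10), (24,G2,11.5), (24,G3,11.5), (28,G1,13.5), (28,G2,13.5)
Step 2: Sum ranks within each group.
R_1 = 36 (n_1 = 4)
R_2 = 40.5 (n_2 = 5)
R_3 = 28.5 (n_3 = 5)
Step 3: H = 12/(N(N+1)) * sum(R_i^2/n_i) - 3(N+1)
     = 12/(14*15) * (36^2/4 + 40.5^2/5 + 28.5^2/5) - 3*15
     = 0.057143 * 814.5 - 45
     = 1.542857.
Step 4: Ties present; correction factor C = 1 - 24/(14^3 - 14) = 0.991209. Corrected H = 1.542857 / 0.991209 = 1.556541.
Step 5: Under H0, H ~ chi^2(2); p-value = 0.459200.
Step 6: alpha = 0.05. fail to reject H0.

H = 1.5565, df = 2, p = 0.459200, fail to reject H0.


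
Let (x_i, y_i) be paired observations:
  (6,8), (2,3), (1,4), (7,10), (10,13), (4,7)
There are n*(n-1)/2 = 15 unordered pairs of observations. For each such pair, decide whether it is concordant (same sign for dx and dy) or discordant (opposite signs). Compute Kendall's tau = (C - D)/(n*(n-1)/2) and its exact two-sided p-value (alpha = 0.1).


Step 1: Enumerate the 15 unordered pairs (i,j) with i<j and classify each by sign(x_j-x_i) * sign(y_j-y_i).
  (1,2):dx=-4,dy=-5->C; (1,3):dx=-5,dy=-4->C; (1,4):dx=+1,dy=+2->C; (1,5):dx=+4,dy=+5->C
  (1,6):dx=-2,dy=-1->C; (2,3):dx=-1,dy=+1->D; (2,4):dx=+5,dy=+7->C; (2,5):dx=+8,dy=+10->C
  (2,6):dx=+2,dy=+4->C; (3,4):dx=+6,dy=+6->C; (3,5):dx=+9,dy=+9->C; (3,6):dx=+3,dy=+3->C
  (4,5):dx=+3,dy=+3->C; (4,6):dx=-3,dy=-3->C; (5,6):dx=-6,dy=-6->C
Step 2: C = 14, D = 1, total pairs = 15.
Step 3: tau = (C - D)/(n(n-1)/2) = (14 - 1)/15 = 0.866667.
Step 4: Exact two-sided p-value (enumerate n! = 720 permutations of y under H0): p = 0.016667.
Step 5: alpha = 0.1. reject H0.

tau_b = 0.8667 (C=14, D=1), p = 0.016667, reject H0.


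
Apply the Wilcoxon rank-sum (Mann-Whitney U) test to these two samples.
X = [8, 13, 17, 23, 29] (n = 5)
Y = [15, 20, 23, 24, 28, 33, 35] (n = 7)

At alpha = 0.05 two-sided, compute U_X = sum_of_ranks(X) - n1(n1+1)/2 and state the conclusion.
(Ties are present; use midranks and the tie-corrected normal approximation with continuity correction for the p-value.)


Step 1: Combine and sort all 12 observations; assign midranks.
sorted (value, group): (8,X), (13,X), (15,Y), (17,X), (20,Y), (23,X), (23,Y), (24,Y), (28,Y), (29,X), (33,Y), (35,Y)
ranks: 8->1, 13->2, 15->3, 17->4, 20->5, 23->6.5, 23->6.5, 24->8, 28->9, 29->10, 33->11, 35->12
Step 2: Rank sum for X: R1 = 1 + 2 + 4 + 6.5 + 10 = 23.5.
Step 3: U_X = R1 - n1(n1+1)/2 = 23.5 - 5*6/2 = 23.5 - 15 = 8.5.
       U_Y = n1*n2 - U_X = 35 - 8.5 = 26.5.
Step 4: Ties are present, so use the tie-corrected normal approximation (with continuity correction) for the p-value.
Step 5: p-value = 0.166721; compare to alpha = 0.05. fail to reject H0.

U_X = 8.5, p = 0.166721, fail to reject H0 at alpha = 0.05.


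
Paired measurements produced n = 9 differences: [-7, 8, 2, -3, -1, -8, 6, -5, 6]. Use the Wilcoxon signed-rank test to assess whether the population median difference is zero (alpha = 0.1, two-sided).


Step 1: Drop any zero differences (none here) and take |d_i|.
|d| = [7, 8, 2, 3, 1, 8, 6, 5, 6]
Step 2: Midrank |d_i| (ties get averaged ranks).
ranks: |7|->7, |8|->8.5, |2|->2, |3|->3, |1|->1, |8|->8.5, |6|->5.5, |5|->4, |6|->5.5
Step 3: Attach original signs; sum ranks with positive sign and with negative sign.
W+ = 8.5 + 2 + 5.5 + 5.5 = 21.5
W- = 7 + 3 + 1 + 8.5 + 4 = 23.5
(Check: W+ + W- = 45 should equal n(n+1)/2 = 45.)
Step 4: Test statistic W = min(W+, W-) = 21.5.
Step 5: Ties in |d|, so use the tie-corrected normal approximation.
        E[W] = n(n+1)/4 = 9*10/4 = 22.5.
        Tie groups: |d|=6 (t=2), |d|=8 (t=2); sum(t^3 - t) = 12.
        Var[W] = n(n+1)(2n+1)/24 - sum(t^3-t)/48 = 1710/24 - 12/48 = 71.
        z = (W - E[W]) / sqrt(Var[W]) = (21.5 - 22.5) / 8.4261 = -0.1187.
        Two-sided p = 2*Phi(z) = 0.905530.
Step 6: alpha = 0.1. fail to reject H0.

W+ = 21.5, W- = 23.5, W = min = 21.5, p = 0.905530, fail to reject H0.


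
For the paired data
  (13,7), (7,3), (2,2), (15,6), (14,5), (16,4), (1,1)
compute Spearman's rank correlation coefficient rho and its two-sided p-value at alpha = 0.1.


Step 1: Rank x and y separately (midranks; no ties here).
rank(x): 13->4, 7->3, 2->2, 15->6, 14->5, 16->7, 1->1
rank(y): 7->7, 3->3, 2->2, 6->6, 5->5, 4->4, 1->1
Step 2: d_i = R_x(i) - R_y(i); compute d_i^2.
  (4-7)^2=9, (3-3)^2=0, (2-2)^2=0, (6-6)^2=0, (5-5)^2=0, (7-4)^2=9, (1-1)^2=0
sum(d^2) = 18.
Step 3: rho = 1 - 6*18 / (7*(7^2 - 1)) = 1 - 108/336 = 0.678571.
Step 4: Under H0, t = rho * sqrt((n-2)/(1-rho^2)) = 2.0657 ~ t(5).
Step 5: Two-sided p-value from the t-distribution with 5 df = 0.093750.
Step 6: alpha = 0.1. reject H0.

rho = 0.6786, p = 0.093750, reject H0 at alpha = 0.1.


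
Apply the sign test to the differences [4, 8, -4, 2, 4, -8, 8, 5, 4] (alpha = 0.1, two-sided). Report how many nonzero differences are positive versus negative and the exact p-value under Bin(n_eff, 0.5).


Step 1: Discard zero differences. Original n = 9; n_eff = number of nonzero differences = 9.
Nonzero differences (with sign): +4, +8, -4, +2, +4, -8, +8, +5, +4
Step 2: Count signs: positive = 7, negative = 2.
Step 3: Under H0: P(positive) = 0.5, so the number of positives S ~ Bin(9, 0.5).
Step 4: Two-sided exact p-value = sum of Bin(9,0.5) probabilities at or below the observed probability = 0.179688.
Step 5: alpha = 0.1. fail to reject H0.

n_eff = 9, pos = 7, neg = 2, p = 0.179688, fail to reject H0.


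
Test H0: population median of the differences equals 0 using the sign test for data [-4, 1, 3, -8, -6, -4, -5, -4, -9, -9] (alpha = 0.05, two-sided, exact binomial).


Step 1: Discard zero differences. Original n = 10; n_eff = number of nonzero differences = 10.
Nonzero differences (with sign): -4, +1, +3, -8, -6, -4, -5, -4, -9, -9
Step 2: Count signs: positive = 2, negative = 8.
Step 3: Under H0: P(positive) = 0.5, so the number of positives S ~ Bin(10, 0.5).
Step 4: Two-sided exact p-value = sum of Bin(10,0.5) probabilities at or below the observed probability = 0.109375.
Step 5: alpha = 0.05. fail to reject H0.

n_eff = 10, pos = 2, neg = 8, p = 0.109375, fail to reject H0.


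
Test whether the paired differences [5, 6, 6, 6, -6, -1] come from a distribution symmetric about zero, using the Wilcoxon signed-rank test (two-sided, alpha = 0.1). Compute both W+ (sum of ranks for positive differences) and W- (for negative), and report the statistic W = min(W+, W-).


Step 1: Drop any zero differences (none here) and take |d_i|.
|d| = [5, 6, 6, 6, 6, 1]
Step 2: Midrank |d_i| (ties get averaged ranks).
ranks: |5|->2, |6|->4.5, |6|->4.5, |6|->4.5, |6|->4.5, |1|->1
Step 3: Attach original signs; sum ranks with positive sign and with negative sign.
W+ = 2 + 4.5 + 4.5 + 4.5 = 15.5
W- = 4.5 + 1 = 5.5
(Check: W+ + W- = 21 should equal n(n+1)/2 = 21.)
Step 4: Test statistic W = min(W+, W-) = 5.5.
Step 5: Ties in |d|, so use the tie-corrected normal approximation.
        E[W] = n(n+1)/4 = 6*7/4 = 10.5.
        Tie groups: |d|=6 (t=4); sum(t^3 - t) = 60.
        Var[W] = n(n+1)(2n+1)/24 - sum(t^3-t)/48 = 546/24 - 60/48 = 21.5.
        z = (W - E[W]) / sqrt(Var[W]) = (5.5 - 10.5) / 4.6368 = -1.0783.
        Two-sided p = 2*Phi(z) = 0.280888.
Step 6: alpha = 0.1. fail to reject H0.

W+ = 15.5, W- = 5.5, W = min = 5.5, p = 0.280888, fail to reject H0.


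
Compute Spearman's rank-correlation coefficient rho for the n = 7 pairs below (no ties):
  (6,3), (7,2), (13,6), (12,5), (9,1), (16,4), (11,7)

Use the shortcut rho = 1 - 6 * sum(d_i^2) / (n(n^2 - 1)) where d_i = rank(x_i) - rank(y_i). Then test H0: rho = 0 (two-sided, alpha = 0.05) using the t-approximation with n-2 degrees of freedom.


Step 1: Rank x and y separately (midranks; no ties here).
rank(x): 6->1, 7->2, 13->6, 12->5, 9->3, 16->7, 11->4
rank(y): 3->3, 2->2, 6->6, 5->5, 1->1, 4->4, 7->7
Step 2: d_i = R_x(i) - R_y(i); compute d_i^2.
  (1-3)^2=4, (2-2)^2=0, (6-6)^2=0, (5-5)^2=0, (3-1)^2=4, (7-4)^2=9, (4-7)^2=9
sum(d^2) = 26.
Step 3: rho = 1 - 6*26 / (7*(7^2 - 1)) = 1 - 156/336 = 0.535714.
Step 4: Under H0, t = rho * sqrt((n-2)/(1-rho^2)) = 1.4186 ~ t(5).
Step 5: Two-sided p-value from the t-distribution with 5 df = 0.215217.
Step 6: alpha = 0.05. fail to reject H0.

rho = 0.5357, p = 0.215217, fail to reject H0 at alpha = 0.05.


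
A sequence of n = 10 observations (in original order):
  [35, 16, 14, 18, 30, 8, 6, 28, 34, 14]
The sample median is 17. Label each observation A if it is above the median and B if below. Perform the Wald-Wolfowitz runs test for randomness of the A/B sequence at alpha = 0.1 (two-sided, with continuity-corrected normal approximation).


Step 1: Compute median = 17; label A = above, B = below.
Labels in order: ABBAABBAAB  (n_A = 5, n_B = 5)
Step 2: Count runs R = 6.
Step 3: Under H0 (random ordering), E[R] = 2*n_A*n_B/(n_A+n_B) + 1 = 2*5*5/10 + 1 = 6.0000.
        Var[R] = 2*n_A*n_B*(2*n_A*n_B - n_A - n_B) / ((n_A+n_B)^2 * (n_A+n_B-1)) = 2000/900 = 2.2222.
        SD[R] = 1.4907.
Step 4: R = E[R], so z = 0 with no continuity correction.
Step 5: Two-sided p-value via normal approximation = 2*(1 - Phi(|z|)) = 1.000000.
Step 6: alpha = 0.1. fail to reject H0.

R = 6, z = 0.0000, p = 1.000000, fail to reject H0.


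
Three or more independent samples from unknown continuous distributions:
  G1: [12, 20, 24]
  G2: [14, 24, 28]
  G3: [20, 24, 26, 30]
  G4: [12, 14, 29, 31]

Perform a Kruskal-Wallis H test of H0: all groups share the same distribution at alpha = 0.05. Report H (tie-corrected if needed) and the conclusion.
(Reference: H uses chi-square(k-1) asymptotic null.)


Step 1: Combine all N = 14 observations and assign midranks.
sorted (value, group, rank): (12,G1,1.5), (12,G4,1.5), (14,G2,3.5), (14,G4,3.5), (20,G1,5.5), (20,G3,5.5), (24,G1,8), (24,G2,8), (24,G3,8), (26,G3,10), (28,G2,11), (29,G4,12), (30,G3,13), (31,G4,14)
Step 2: Sum ranks within each group.
R_1 = 15 (n_1 = 3)
R_2 = 22.5 (n_2 = 3)
R_3 = 36.5 (n_3 = 4)
R_4 = 31 (n_4 = 4)
Step 3: H = 12/(N(N+1)) * sum(R_i^2/n_i) - 3(N+1)
     = 12/(14*15) * (15^2/3 + 22.5^2/3 + 36.5^2/4 + 31^2/4) - 3*15
     = 0.057143 * 817.062 - 45
     = 1.689286.
Step 4: Ties present; correction factor C = 1 - 42/(14^3 - 14) = 0.984615. Corrected H = 1.689286 / 0.984615 = 1.715681.
Step 5: Under H0, H ~ chi^2(3); p-value = 0.633453.
Step 6: alpha = 0.05. fail to reject H0.

H = 1.7157, df = 3, p = 0.633453, fail to reject H0.
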